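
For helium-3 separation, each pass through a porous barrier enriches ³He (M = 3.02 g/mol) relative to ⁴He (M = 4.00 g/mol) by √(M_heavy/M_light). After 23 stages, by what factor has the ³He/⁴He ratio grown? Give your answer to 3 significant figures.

After 23 stages the ratio has grown by (√(4.00/3.02))^23 = (4.00/3.02)^(23/2).
= 1.32450^(23/2) = 25.3.

25.3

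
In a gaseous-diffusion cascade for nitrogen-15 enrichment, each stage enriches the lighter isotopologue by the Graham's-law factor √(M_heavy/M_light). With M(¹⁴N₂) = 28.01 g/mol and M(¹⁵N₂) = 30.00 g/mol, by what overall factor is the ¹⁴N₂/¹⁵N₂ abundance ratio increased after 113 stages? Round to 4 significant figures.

Overall factor = α^113 with α = √(30.00/28.01), i.e. (30.00/28.01)^(113/2).
= 1.07105^(113/2) = 48.32.

48.32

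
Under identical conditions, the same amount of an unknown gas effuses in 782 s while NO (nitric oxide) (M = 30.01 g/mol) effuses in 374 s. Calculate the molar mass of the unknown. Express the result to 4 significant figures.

Since effusion rate ∝ 1/√M, t_X/t_NO = √(M_X/M_NO).
782/374 = 2.091 = √(M_X/30.01)
M_X = 30.01 × 2.091² = 30.01 × 4.372 = 131.2 g/mol

131.2 g/mol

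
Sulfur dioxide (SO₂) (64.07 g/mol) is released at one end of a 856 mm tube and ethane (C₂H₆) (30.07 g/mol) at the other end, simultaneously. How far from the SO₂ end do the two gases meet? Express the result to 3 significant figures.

348 mm

In equal time, each gas travels a distance ∝ its rate ∝ 1/√M, so d_SO₂/d_C₂H₆ = √(M_C₂H₆/M_SO₂) = √(30.07/64.07) = 0.6851.
With d_SO₂ + d_C₂H₆ = 856 mm, d_C₂H₆ = 856/(1 + 0.6851) = 508.0 mm.
d_SO₂ = 856 − 508.0 = 348 mm.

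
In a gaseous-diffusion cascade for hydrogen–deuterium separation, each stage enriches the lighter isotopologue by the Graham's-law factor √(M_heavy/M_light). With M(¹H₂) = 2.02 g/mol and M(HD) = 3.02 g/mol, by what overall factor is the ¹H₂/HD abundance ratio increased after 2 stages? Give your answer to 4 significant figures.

Each stage multiplies the ratio by α = √(3.02/2.02), so after 2 stages the overall factor is α^2 = (3.02/2.02)^(2/2).
= 1.49505^1 = 1.495.

1.495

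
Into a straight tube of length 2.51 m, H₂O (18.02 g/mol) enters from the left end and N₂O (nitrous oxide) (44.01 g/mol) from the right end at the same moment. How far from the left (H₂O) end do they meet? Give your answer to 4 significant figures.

Distances travelled in equal time are proportional to diffusion rates, so d_H₂O/d_N₂O = √(M_N₂O/M_H₂O) = √(44.01/18.02) = 1.563.
With d_H₂O + d_N₂O = 2.51 m, d_N₂O = 2.51/(1 + 1.563) = 0.9794 m.
d_H₂O = 2.51 − 0.9794 = 1.531 m.

1.531 m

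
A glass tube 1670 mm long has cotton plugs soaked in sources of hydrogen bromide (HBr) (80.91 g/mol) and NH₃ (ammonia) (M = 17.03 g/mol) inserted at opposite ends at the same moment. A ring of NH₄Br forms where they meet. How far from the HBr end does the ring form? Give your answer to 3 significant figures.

525 mm

In equal time, each gas travels a distance ∝ its rate ∝ 1/√M, so d_HBr/d_NH₃ = √(M_NH₃/M_HBr) = √(17.03/80.91) = 0.4588.
With d_HBr + d_NH₃ = 1670 mm, d_NH₃ = 1670/(1 + 0.4588) = 1145 mm.
d_HBr = 1670 − 1145 = 525 mm.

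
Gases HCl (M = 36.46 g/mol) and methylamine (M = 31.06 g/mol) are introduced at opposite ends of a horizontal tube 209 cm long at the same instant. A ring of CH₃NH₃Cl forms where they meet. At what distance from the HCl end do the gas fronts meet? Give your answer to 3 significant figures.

100 cm

Distances travelled in equal time are proportional to diffusion rates, so d_HCl/d_CH₃NH₂ = √(M_CH₃NH₂/M_HCl) = √(31.06/36.46) = 0.9230.
With d_HCl + d_CH₃NH₂ = 209 cm, d_CH₃NH₂ = 209/(1 + 0.9230) = 108.7 cm.
d_HCl = 209 − 108.7 = 100 cm.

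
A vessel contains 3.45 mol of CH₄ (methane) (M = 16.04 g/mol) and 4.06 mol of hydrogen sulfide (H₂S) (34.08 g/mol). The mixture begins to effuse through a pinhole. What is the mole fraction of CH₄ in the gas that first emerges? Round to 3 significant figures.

The effusion rate of species i is ∝ p_i/√M_i ∝ n_i/√M_i.
Mole fraction of CH₄ in the effusate = (n_CH₄/√M_CH₄) / (n_CH₄/√M_CH₄ + n_H₂S/√M_H₂S)
= (3.45/√16.04) / (3.45/√16.04 + 4.06/√34.08) = 0.8614/(0.8614 + 0.6955) = 0.553.

0.553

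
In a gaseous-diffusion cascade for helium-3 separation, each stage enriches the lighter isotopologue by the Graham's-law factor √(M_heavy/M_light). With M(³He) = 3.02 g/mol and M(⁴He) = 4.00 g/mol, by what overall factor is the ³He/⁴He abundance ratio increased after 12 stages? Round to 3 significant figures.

5.40

Overall factor = α^12 with α = √(4.00/3.02), i.e. (4.00/3.02)^(12/2).
= 1.32450^6 = 5.40.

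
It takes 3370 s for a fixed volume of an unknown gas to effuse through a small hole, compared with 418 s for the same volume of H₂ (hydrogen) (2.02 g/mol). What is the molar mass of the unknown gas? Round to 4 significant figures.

131.3 g/mol

From Graham's law, t_X/t_H₂ = √(M_X/M_H₂).
3370/418 = 8.062 = √(M_X/2.02)
M_X = 2.02 × 8.062² = 2.02 × 65.00 = 131.3 g/mol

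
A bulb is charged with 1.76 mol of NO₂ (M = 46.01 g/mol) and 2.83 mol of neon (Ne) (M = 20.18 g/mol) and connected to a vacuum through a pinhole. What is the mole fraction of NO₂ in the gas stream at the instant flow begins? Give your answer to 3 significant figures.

0.292

The effusion rate of species i is ∝ p_i/√M_i ∝ n_i/√M_i.
Mole fraction of NO₂ in the effusate = (n_NO₂/√M_NO₂) / (n_NO₂/√M_NO₂ + n_Ne/√M_Ne)
= (1.76/√46.01) / (1.76/√46.01 + 2.83/√20.18) = 0.2595/(0.2595 + 0.6300) = 0.292.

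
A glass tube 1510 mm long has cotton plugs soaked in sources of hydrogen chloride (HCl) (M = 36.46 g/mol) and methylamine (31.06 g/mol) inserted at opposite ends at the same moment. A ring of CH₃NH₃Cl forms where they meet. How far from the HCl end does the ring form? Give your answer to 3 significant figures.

725 mm

The fronts meet when d_HCl + d_CH₃NH₂ = L with d_HCl/d_CH₃NH₂ = √(M_CH₃NH₂/M_HCl) (Graham's law). Here √(M_CH₃NH₂/M_HCl) = √(31.06/36.46) = 0.9230.
With d_HCl + d_CH₃NH₂ = 1510 mm, d_CH₃NH₂ = 1510/(1 + 0.9230) = 785.2 mm.
d_HCl = 1510 − 785.2 = 725 mm.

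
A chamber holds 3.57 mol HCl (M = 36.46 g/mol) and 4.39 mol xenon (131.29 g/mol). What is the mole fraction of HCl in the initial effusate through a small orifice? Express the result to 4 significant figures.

The effusion rate of species i is ∝ p_i/√M_i ∝ n_i/√M_i.
x_HCl(eff) = (n_HCl/√M_HCl) / (n_HCl/√M_HCl + n_Xe/√M_Xe)
= (3.57/√36.46) / (3.57/√36.46 + 4.39/√131.29) = 0.5912/(0.5912 + 0.3831) = 0.6068.

0.6068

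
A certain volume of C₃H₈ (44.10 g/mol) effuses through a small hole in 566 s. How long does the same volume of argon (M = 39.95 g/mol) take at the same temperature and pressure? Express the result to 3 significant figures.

Since effusion rate ∝ 1/√M, t_Ar/t_C₃H₈ = √(M_Ar/M_C₃H₈) = √(39.95/44.10) = √0.9059 = 0.9518.
So the time for Ar is 566 × 0.9518 = 539 s.

539 s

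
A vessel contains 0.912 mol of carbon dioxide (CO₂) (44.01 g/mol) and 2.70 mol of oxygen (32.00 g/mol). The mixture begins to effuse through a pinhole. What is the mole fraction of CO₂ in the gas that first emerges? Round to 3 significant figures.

0.224

Effusion rate of each component ∝ n_i/√M_i (partial pressure × 1/√M).
x_CO₂(eff) = (n_CO₂/√M_CO₂) / (n_CO₂/√M_CO₂ + n_O₂/√M_O₂)
= (0.912/√44.01) / (0.912/√44.01 + 2.70/√32.00) = 0.1375/(0.1375 + 0.4773) = 0.224.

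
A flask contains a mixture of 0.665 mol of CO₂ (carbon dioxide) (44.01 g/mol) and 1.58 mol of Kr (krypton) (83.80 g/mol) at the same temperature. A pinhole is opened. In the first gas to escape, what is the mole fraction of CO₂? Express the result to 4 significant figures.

Rate_i ∝ x_i/√M_i (Graham's law weighted by mole fraction), so the effusate composition follows n_i/√M_i.
Mole fraction of CO₂ in the effusate = (n_CO₂/√M_CO₂) / (n_CO₂/√M_CO₂ + n_Kr/√M_Kr)
= (0.665/√44.01) / (0.665/√44.01 + 1.58/√83.80) = 0.1002/(0.1002 + 0.1726) = 0.3674.

0.3674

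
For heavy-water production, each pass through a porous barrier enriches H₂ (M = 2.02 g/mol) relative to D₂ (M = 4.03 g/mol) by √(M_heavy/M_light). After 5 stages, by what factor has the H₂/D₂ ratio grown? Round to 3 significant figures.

Each stage multiplies the ratio by α = √(4.03/2.02), so after 5 stages the overall factor is α^5 = (4.03/2.02)^(5/2).
= 1.99505^(5/2) = 5.62.

5.62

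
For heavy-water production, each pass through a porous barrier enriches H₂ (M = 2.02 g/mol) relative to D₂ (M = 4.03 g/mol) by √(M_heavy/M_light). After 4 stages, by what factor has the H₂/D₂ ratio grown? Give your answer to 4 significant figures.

3.980

Overall factor = α^4 with α = √(4.03/2.02), i.e. (4.03/2.02)^(4/2).
= 1.99505^2 = 3.980.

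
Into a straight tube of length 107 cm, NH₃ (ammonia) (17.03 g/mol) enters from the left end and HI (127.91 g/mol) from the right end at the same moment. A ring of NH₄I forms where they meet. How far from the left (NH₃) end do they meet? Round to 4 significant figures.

The fronts meet when d_NH₃ + d_HI = L with d_NH₃/d_HI = √(M_HI/M_NH₃) (Graham's law). Here √(M_HI/M_NH₃) = √(127.91/17.03) = 2.741.
With d_NH₃ + d_HI = 107 cm, d_HI = 107/(1 + 2.741) = 28.61 cm.
d_NH₃ = 107 − 28.61 = 78.39 cm.

78.39 cm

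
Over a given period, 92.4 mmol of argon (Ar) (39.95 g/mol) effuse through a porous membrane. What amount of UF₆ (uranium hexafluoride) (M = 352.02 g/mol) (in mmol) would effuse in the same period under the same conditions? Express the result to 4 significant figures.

Using Graham's law: rate_UF₆/rate_Ar = √(M_Ar/M_UF₆) = √(39.95/352.02) = √0.1135 = 0.3369.
So the amount for UF₆ is 92.4 × 0.3369 = 31.13 mmol.

31.13 mmol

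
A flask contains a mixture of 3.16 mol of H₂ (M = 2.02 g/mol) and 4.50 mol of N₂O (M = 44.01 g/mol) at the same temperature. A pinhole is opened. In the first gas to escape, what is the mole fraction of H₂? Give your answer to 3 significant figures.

0.766

The effusion rate of species i is ∝ p_i/√M_i ∝ n_i/√M_i.
So x_H₂ in the escaping gas = (n_H₂/√M_H₂) / Σ(n_i/√M_i)
= (3.16/√2.02) / (3.16/√2.02 + 4.50/√44.01) = 2.223/(2.223 + 0.6783) = 0.766.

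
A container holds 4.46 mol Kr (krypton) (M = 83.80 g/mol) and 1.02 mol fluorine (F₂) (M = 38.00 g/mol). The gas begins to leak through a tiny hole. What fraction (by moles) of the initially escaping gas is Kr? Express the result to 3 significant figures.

0.746

Rate_i ∝ x_i/√M_i (Graham's law weighted by mole fraction), so the effusate composition follows n_i/√M_i.
x_Kr(eff) = (n_Kr/√M_Kr) / (n_Kr/√M_Kr + n_F₂/√M_F₂)
= (4.46/√83.80) / (4.46/√83.80 + 1.02/√38.00) = 0.4872/(0.4872 + 0.1655) = 0.746.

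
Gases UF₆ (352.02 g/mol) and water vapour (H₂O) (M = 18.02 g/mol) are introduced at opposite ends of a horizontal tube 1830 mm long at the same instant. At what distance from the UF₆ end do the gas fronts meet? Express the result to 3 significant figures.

Graham's law gives d_UF₆/d_H₂O = rate_UF₆/rate_H₂O = √(M_H₂O/M_UF₆) = √(18.02/352.02) = 0.2263.
With d_UF₆ + d_H₂O = 1830 mm, d_H₂O = 1830/(1 + 0.2263) = 1492 mm.
d_UF₆ = 1830 − 1492 = 338 mm.

338 mm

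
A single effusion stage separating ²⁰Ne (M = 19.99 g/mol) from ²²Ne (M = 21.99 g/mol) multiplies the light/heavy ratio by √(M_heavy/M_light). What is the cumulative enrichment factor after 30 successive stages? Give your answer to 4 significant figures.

After 30 stages the ratio has grown by (√(21.99/19.99))^30 = (21.99/19.99)^(30/2).
= 1.10005^15 = 4.180.

4.180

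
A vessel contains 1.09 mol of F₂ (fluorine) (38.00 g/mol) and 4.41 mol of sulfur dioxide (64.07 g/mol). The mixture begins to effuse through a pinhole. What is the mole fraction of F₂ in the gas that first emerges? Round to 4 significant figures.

Effusion rate of each component ∝ n_i/√M_i (partial pressure × 1/√M).
x_F₂(eff) = (n_F₂/√M_F₂) / (n_F₂/√M_F₂ + n_SO₂/√M_SO₂)
= (1.09/√38.00) / (1.09/√38.00 + 4.41/√64.07) = 0.1768/(0.1768 + 0.5509) = 0.2430.

0.2430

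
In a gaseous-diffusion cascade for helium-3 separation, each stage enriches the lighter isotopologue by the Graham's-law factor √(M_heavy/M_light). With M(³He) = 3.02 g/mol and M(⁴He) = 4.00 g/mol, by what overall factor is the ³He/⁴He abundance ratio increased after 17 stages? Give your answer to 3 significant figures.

After 17 stages the ratio has grown by (√(4.00/3.02))^17 = (4.00/3.02)^(17/2).
= 1.32450^(17/2) = 10.9.

10.9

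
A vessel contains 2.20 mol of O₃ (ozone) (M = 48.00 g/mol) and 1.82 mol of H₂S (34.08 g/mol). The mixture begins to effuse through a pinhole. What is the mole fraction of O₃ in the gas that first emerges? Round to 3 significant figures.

Each component's effusion rate ∝ (its partial pressure)·(1/√M) ∝ n_i/√M_i.
x_O₃(eff) = (n_O₃/√M_O₃) / (n_O₃/√M_O₃ + n_H₂S/√M_H₂S)
= (2.20/√48.00) / (2.20/√48.00 + 1.82/√34.08) = 0.3175/(0.3175 + 0.3118) = 0.505.

0.505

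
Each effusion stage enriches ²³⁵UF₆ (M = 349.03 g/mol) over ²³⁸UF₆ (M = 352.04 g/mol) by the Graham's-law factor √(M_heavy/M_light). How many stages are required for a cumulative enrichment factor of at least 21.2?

With α = √(352.04/349.03) per stage, ln α = ½ ln(1.00862) = 0.004293.
Need α^N ≥ 21.2 ⇒ N ≥ ln(21.2) / ln α = 3.054 / 0.004293 = 711.31.
Minimum whole number of stages: N = 712.

712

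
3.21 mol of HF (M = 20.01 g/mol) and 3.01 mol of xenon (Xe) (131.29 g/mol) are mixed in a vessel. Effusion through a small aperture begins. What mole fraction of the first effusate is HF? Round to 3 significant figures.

0.732

Rate_i ∝ x_i/√M_i (Graham's law weighted by mole fraction), so the effusate composition follows n_i/√M_i.
Mole fraction of HF in the effusate = (n_HF/√M_HF) / (n_HF/√M_HF + n_Xe/√M_Xe)
= (3.21/√20.01) / (3.21/√20.01 + 3.01/√131.29) = 0.7176/(0.7176 + 0.2627) = 0.732.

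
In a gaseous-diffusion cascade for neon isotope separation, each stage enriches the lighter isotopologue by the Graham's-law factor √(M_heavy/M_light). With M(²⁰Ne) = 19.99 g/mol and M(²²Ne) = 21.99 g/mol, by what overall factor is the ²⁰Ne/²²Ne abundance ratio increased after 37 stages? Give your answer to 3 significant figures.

Each stage multiplies the ratio by α = √(21.99/19.99), so after 37 stages the overall factor is α^37 = (21.99/19.99)^(37/2).
= 1.10005^(37/2) = 5.84.

5.84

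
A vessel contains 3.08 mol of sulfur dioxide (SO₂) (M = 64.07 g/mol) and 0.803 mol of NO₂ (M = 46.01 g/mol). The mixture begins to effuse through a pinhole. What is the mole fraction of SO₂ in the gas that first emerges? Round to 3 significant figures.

0.765

Effusion rate of each component ∝ n_i/√M_i (partial pressure × 1/√M).
x_SO₂(eff) = (n_SO₂/√M_SO₂) / (n_SO₂/√M_SO₂ + n_NO₂/√M_NO₂)
= (3.08/√64.07) / (3.08/√64.07 + 0.803/√46.01) = 0.3848/(0.3848 + 0.1184) = 0.765.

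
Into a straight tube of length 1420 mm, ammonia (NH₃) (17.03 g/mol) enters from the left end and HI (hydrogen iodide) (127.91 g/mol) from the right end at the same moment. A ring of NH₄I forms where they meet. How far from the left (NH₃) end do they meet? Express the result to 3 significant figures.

Graham's law gives d_NH₃/d_HI = rate_NH₃/rate_HI = √(M_HI/M_NH₃) = √(127.91/17.03) = 2.741.
With d_NH₃ + d_HI = 1420 mm, d_HI = 1420/(1 + 2.741) = 379.6 mm.
d_NH₃ = 1420 − 379.6 = 1040 mm.

1040 mm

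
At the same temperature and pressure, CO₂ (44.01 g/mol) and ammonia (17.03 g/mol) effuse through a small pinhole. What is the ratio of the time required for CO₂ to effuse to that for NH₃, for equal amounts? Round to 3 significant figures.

Since effusion rate ∝ 1/√M, t_CO₂/t_NH₃ = √(M_CO₂/M_NH₃) = √(44.01/17.03) = √2.584 = 1.61.

1.61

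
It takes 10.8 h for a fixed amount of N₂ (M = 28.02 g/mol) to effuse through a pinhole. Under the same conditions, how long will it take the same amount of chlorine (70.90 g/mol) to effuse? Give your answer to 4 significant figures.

17.18 h

Graham's law gives t_Cl₂/t_N₂ = √(M_Cl₂/M_N₂) = √(70.90/28.02) = √2.530 = 1.591.
So the time for Cl₂ is 10.8 × 1.591 = 17.18 h.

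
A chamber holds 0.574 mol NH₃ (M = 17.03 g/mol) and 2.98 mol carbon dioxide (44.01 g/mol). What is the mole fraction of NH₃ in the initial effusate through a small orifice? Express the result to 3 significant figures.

0.236

Rate_i ∝ x_i/√M_i (Graham's law weighted by mole fraction), so the effusate composition follows n_i/√M_i.
Mole fraction of NH₃ in the effusate = (n_NH₃/√M_NH₃) / (n_NH₃/√M_NH₃ + n_CO₂/√M_CO₂)
= (0.574/√17.03) / (0.574/√17.03 + 2.98/√44.01) = 0.1391/(0.1391 + 0.4492) = 0.236.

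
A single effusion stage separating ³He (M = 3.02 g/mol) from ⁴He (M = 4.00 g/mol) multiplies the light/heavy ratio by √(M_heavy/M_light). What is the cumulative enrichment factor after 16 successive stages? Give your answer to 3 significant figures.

9.47

Overall factor = α^16 with α = √(4.00/3.02), i.e. (4.00/3.02)^(16/2).
= 1.32450^8 = 9.47.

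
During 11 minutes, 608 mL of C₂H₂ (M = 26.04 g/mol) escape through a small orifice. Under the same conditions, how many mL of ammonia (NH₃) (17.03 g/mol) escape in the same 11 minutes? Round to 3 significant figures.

Using Graham's law: rate_NH₃/rate_C₂H₂ = √(M_C₂H₂/M_NH₃) = √(26.04/17.03) = √1.529 = 1.237.
So the volume for NH₃ is 608 × 1.237 = 752 mL.

752 mL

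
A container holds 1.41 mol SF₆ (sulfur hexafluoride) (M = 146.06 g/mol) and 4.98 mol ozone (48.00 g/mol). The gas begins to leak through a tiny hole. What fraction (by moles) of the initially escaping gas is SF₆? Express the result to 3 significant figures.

Each component's effusion rate ∝ (its partial pressure)·(1/√M) ∝ n_i/√M_i.
x_SF₆(eff) = (n_SF₆/√M_SF₆) / (n_SF₆/√M_SF₆ + n_O₃/√M_O₃)
= (1.41/√146.06) / (1.41/√146.06 + 4.98/√48.00) = 0.1167/(0.1167 + 0.7188) = 0.140.

0.140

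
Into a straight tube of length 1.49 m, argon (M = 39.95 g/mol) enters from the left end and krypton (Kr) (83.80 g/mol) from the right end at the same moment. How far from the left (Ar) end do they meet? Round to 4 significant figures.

In equal time, each gas travels a distance ∝ its rate ∝ 1/√M, so d_Ar/d_Kr = √(M_Kr/M_Ar) = √(83.80/39.95) = 1.448.
With d_Ar + d_Kr = 1.49 m, d_Kr = 1.49/(1 + 1.448) = 0.6086 m.
d_Ar = 1.49 − 0.6086 = 0.8814 m.

0.8814 m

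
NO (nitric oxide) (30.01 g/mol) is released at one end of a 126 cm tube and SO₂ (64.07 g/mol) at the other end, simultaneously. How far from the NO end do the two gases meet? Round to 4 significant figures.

Graham's law gives d_NO/d_SO₂ = rate_NO/rate_SO₂ = √(M_SO₂/M_NO) = √(64.07/30.01) = 1.461.
With d_NO + d_SO₂ = 126 cm, d_SO₂ = 126/(1 + 1.461) = 51.20 cm.
d_NO = 126 − 51.20 = 74.80 cm.

74.80 cm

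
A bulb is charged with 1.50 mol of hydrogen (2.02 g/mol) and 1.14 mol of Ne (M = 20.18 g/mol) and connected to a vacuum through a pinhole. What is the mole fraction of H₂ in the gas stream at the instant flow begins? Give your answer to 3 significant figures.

Effusion rate of each component ∝ n_i/√M_i (partial pressure × 1/√M).
So x_H₂ in the escaping gas = (n_H₂/√M_H₂) / Σ(n_i/√M_i)
= (1.50/√2.02) / (1.50/√2.02 + 1.14/√20.18) = 1.055/(1.055 + 0.2538) = 0.806.

0.806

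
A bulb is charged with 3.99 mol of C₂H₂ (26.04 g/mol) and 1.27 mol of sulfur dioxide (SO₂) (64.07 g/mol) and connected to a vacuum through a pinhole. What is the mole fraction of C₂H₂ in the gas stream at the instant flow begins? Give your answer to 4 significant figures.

Effusion rate of each component ∝ n_i/√M_i (partial pressure × 1/√M).
x_C₂H₂(eff) = (n_C₂H₂/√M_C₂H₂) / (n_C₂H₂/√M_C₂H₂ + n_SO₂/√M_SO₂)
= (3.99/√26.04) / (3.99/√26.04 + 1.27/√64.07) = 0.7819/(0.7819 + 0.1587) = 0.8313.

0.8313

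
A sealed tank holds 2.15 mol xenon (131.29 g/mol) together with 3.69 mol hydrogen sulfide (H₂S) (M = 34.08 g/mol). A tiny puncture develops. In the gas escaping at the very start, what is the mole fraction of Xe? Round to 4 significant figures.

Effusion rate of each component ∝ n_i/√M_i (partial pressure × 1/√M).
Mole fraction of Xe in the effusate = (n_Xe/√M_Xe) / (n_Xe/√M_Xe + n_H₂S/√M_H₂S)
= (2.15/√131.29) / (2.15/√131.29 + 3.69/√34.08) = 0.1876/(0.1876 + 0.6321) = 0.2289.

0.2289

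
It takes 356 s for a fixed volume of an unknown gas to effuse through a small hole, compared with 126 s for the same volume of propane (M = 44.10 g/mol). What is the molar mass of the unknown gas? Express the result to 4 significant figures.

By Graham's law, t_X/t_C₃H₈ = √(M_X/M_C₃H₈).
356/126 = 2.825 = √(M_X/44.10)
M_X = 44.10 × 2.825² = 44.10 × 7.983 = 352.0 g/mol

352.0 g/mol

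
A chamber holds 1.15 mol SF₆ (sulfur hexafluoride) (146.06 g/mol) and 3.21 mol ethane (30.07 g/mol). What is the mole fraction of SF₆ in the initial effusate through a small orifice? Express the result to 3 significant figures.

0.140

Effusion rate of each component ∝ n_i/√M_i (partial pressure × 1/√M).
So x_SF₆ in the escaping gas = (n_SF₆/√M_SF₆) / Σ(n_i/√M_i)
= (1.15/√146.06) / (1.15/√146.06 + 3.21/√30.07) = 0.09516/(0.09516 + 0.5854) = 0.140.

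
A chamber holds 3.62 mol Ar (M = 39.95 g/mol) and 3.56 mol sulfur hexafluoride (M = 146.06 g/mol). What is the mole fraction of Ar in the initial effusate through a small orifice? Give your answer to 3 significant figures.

0.660

Each component's effusion rate ∝ (its partial pressure)·(1/√M) ∝ n_i/√M_i.
So x_Ar in the escaping gas = (n_Ar/√M_Ar) / Σ(n_i/√M_i)
= (3.62/√39.95) / (3.62/√39.95 + 3.56/√146.06) = 0.5727/(0.5727 + 0.2946) = 0.660.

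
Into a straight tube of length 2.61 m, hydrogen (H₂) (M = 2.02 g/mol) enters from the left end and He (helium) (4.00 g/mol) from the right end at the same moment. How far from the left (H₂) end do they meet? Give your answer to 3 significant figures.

1.53 m

Distances travelled in equal time are proportional to diffusion rates, so d_H₂/d_He = √(M_He/M_H₂) = √(4.00/2.02) = 1.407.
With d_H₂ + d_He = 2.61 m, d_He = 2.61/(1 + 1.407) = 1.084 m.
d_H₂ = 2.61 − 1.084 = 1.53 m.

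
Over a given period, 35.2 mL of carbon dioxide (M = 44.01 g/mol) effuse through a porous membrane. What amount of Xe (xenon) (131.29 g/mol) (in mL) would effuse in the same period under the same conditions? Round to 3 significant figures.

20.4 mL

Graham's law gives rate_Xe/rate_CO₂ = √(M_CO₂/M_Xe) = √(44.01/131.29) = √0.3352 = 0.5790.
So the volume for Xe is 35.2 × 0.5790 = 20.4 mL.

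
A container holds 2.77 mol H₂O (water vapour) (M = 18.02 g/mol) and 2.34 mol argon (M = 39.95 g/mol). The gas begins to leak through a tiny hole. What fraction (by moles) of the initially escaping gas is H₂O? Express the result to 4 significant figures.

0.6380

Each component's effusion rate ∝ (its partial pressure)·(1/√M) ∝ n_i/√M_i.
x_H₂O(eff) = (n_H₂O/√M_H₂O) / (n_H₂O/√M_H₂O + n_Ar/√M_Ar)
= (2.77/√18.02) / (2.77/√18.02 + 2.34/√39.95) = 0.6525/(0.6525 + 0.3702) = 0.6380.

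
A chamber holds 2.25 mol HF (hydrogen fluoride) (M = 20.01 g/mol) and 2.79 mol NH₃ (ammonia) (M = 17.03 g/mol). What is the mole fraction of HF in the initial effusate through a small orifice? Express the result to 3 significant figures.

0.427

The effusion rate of species i is ∝ p_i/√M_i ∝ n_i/√M_i.
Mole fraction of HF in the effusate = (n_HF/√M_HF) / (n_HF/√M_HF + n_NH₃/√M_NH₃)
= (2.25/√20.01) / (2.25/√20.01 + 2.79/√17.03) = 0.5030/(0.5030 + 0.6761) = 0.427.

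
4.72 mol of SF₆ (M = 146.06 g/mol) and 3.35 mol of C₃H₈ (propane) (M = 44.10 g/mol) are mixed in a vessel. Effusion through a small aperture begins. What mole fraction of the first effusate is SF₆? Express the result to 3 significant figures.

0.436

Effusion rate of each component ∝ n_i/√M_i (partial pressure × 1/√M).
x_SF₆(eff) = (n_SF₆/√M_SF₆) / (n_SF₆/√M_SF₆ + n_C₃H₈/√M_C₃H₈)
= (4.72/√146.06) / (4.72/√146.06 + 3.35/√44.10) = 0.3905/(0.3905 + 0.5045) = 0.436.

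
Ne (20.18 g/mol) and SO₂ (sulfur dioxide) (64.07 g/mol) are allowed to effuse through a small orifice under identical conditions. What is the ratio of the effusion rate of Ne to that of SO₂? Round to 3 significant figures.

Since effusion rate ∝ 1/√M, rate_Ne/rate_SO₂ = √(M_SO₂/M_Ne) = √(64.07/20.18) = √3.175 = 1.78.

1.78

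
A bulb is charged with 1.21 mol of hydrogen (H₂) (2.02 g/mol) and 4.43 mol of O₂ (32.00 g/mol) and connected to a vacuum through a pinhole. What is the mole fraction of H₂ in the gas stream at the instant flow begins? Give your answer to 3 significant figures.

Rate_i ∝ x_i/√M_i (Graham's law weighted by mole fraction), so the effusate composition follows n_i/√M_i.
x_H₂(eff) = (n_H₂/√M_H₂) / (n_H₂/√M_H₂ + n_O₂/√M_O₂)
= (1.21/√2.02) / (1.21/√2.02 + 4.43/√32.00) = 0.8514/(0.8514 + 0.7831) = 0.521.

0.521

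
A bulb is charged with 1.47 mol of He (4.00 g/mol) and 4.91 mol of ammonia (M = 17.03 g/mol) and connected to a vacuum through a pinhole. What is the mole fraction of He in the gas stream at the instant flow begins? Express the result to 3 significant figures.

Rate_i ∝ x_i/√M_i (Graham's law weighted by mole fraction), so the effusate composition follows n_i/√M_i.
x_He(eff) = (n_He/√M_He) / (n_He/√M_He + n_NH₃/√M_NH₃)
= (1.47/√4.00) / (1.47/√4.00 + 4.91/√17.03) = 0.7350/(0.7350 + 1.190) = 0.382.

0.382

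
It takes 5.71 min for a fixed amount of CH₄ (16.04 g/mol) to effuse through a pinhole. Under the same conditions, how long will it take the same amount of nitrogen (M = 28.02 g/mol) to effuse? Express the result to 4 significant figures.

Since effusion rate ∝ 1/√M, t_N₂/t_CH₄ = √(M_N₂/M_CH₄) = √(28.02/16.04) = √1.747 = 1.322.
So the time for N₂ is 5.71 × 1.322 = 7.547 min.

7.547 min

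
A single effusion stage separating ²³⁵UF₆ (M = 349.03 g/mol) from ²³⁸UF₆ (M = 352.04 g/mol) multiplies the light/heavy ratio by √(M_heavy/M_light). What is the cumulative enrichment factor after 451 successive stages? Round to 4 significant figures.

6.933

After 451 stages the ratio has grown by (√(352.04/349.03))^451 = (352.04/349.03)^(451/2).
= 1.00862^(451/2) = 6.933.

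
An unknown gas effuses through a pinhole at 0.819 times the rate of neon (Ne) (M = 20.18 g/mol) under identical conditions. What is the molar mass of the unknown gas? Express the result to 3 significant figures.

From Graham's law, rate_X/rate_Ne = √(M_Ne/M_X).
0.819 = √(20.18/M_X)
M_X = 20.18 / 0.819² = 20.18 / 0.6708 = 30.1 g/mol

30.1 g/mol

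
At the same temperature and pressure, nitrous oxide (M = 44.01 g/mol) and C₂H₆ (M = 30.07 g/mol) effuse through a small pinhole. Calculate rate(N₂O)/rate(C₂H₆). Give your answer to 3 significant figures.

By Graham's law, rate_N₂O/rate_C₂H₆ = √(M_C₂H₆/M_N₂O) = √(30.07/44.01) = √0.6833 = 0.827.

0.827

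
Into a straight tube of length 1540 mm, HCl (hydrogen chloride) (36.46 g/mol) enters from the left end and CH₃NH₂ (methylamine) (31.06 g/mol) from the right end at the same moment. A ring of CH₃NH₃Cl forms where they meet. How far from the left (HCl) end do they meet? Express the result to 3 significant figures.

Graham's law gives d_HCl/d_CH₃NH₂ = rate_HCl/rate_CH₃NH₂ = √(M_CH₃NH₂/M_HCl) = √(31.06/36.46) = 0.9230.
With d_HCl + d_CH₃NH₂ = 1540 mm, d_CH₃NH₂ = 1540/(1 + 0.9230) = 800.8 mm.
d_HCl = 1540 − 800.8 = 739 mm.

739 mm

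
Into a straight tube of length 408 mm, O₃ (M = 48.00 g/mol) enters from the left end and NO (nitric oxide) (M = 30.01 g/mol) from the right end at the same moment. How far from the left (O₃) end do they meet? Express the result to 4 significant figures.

The fronts meet when d_O₃ + d_NO = L with d_O₃/d_NO = √(M_NO/M_O₃) (Graham's law). Here √(M_NO/M_O₃) = √(30.01/48.00) = 0.7907.
With d_O₃ + d_NO = 408 mm, d_NO = 408/(1 + 0.7907) = 227.8 mm.
d_O₃ = 408 − 227.8 = 180.2 mm.

180.2 mm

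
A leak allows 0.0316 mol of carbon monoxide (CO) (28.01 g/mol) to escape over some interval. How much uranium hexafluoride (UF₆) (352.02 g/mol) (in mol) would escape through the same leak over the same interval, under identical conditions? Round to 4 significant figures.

From Graham's law, rate_UF₆/rate_CO = √(M_CO/M_UF₆) = √(28.01/352.02) = √0.07957 = 0.2821.
So the amount for UF₆ is 0.0316 × 0.2821 = 0.008914 mol.

0.008914 mol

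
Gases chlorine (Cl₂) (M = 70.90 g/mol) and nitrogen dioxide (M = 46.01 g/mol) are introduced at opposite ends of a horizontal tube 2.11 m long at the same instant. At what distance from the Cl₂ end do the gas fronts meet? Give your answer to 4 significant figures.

0.9414 m

Distances travelled in equal time are proportional to diffusion rates, so d_Cl₂/d_NO₂ = √(M_NO₂/M_Cl₂) = √(46.01/70.90) = 0.8056.
With d_Cl₂ + d_NO₂ = 2.11 m, d_NO₂ = 2.11/(1 + 0.8056) = 1.169 m.
d_Cl₂ = 2.11 − 1.169 = 0.9414 m.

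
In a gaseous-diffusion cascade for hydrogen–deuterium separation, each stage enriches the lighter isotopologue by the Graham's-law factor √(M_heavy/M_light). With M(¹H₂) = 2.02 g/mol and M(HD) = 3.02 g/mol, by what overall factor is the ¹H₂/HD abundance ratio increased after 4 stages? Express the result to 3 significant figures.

2.24

The single-stage factor is √(M_heavy/M_light), so 4 stages give [√(3.02/2.02)]^4 = (3.02/2.02)^(4/2).
= 1.49505^2 = 2.24.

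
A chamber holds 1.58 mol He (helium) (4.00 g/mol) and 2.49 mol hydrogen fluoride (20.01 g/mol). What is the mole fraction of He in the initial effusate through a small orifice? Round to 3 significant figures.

0.587

Effusion rate of each component ∝ n_i/√M_i (partial pressure × 1/√M).
x_He(eff) = (n_He/√M_He) / (n_He/√M_He + n_HF/√M_HF)
= (1.58/√4.00) / (1.58/√4.00 + 2.49/√20.01) = 0.7900/(0.7900 + 0.5566) = 0.587.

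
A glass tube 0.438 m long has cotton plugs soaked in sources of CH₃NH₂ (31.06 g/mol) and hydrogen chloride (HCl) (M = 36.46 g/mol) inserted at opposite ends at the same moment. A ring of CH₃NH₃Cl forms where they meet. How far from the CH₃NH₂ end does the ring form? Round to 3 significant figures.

0.228 m

Graham's law gives d_CH₃NH₂/d_HCl = rate_CH₃NH₂/rate_HCl = √(M_HCl/M_CH₃NH₂) = √(36.46/31.06) = 1.083.
With d_CH₃NH₂ + d_HCl = 0.438 m, d_HCl = 0.438/(1 + 1.083) = 0.2102 m.
d_CH₃NH₂ = 0.438 − 0.2102 = 0.228 m.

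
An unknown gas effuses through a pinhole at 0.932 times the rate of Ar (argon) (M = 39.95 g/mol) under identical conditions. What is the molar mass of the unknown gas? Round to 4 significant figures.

By Graham's law, rate_X/rate_Ar = √(M_Ar/M_X).
0.932 = √(39.95/M_X)
M_X = 39.95 / 0.932² = 39.95 / 0.8686 = 45.99 g/mol

45.99 g/mol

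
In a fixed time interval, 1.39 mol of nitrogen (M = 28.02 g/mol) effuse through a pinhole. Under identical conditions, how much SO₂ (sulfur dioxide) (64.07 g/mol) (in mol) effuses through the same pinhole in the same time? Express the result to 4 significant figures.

From Graham's law, rate_SO₂/rate_N₂ = √(M_N₂/M_SO₂) = √(28.02/64.07) = √0.4373 = 0.6613.
So the amount for SO₂ is 1.39 × 0.6613 = 0.9192 mol.

0.9192 mol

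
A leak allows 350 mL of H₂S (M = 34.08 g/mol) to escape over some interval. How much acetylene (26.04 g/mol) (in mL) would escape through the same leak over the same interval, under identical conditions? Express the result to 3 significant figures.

400 mL

Graham's law gives rate_C₂H₂/rate_H₂S = √(M_H₂S/M_C₂H₂) = √(34.08/26.04) = √1.309 = 1.144.
So the volume for C₂H₂ is 350 × 1.144 = 400 mL.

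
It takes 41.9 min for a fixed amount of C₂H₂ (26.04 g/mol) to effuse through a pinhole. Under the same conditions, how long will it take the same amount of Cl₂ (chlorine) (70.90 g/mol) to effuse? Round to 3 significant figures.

By Graham's law, t_Cl₂/t_C₂H₂ = √(M_Cl₂/M_C₂H₂) = √(70.90/26.04) = √2.723 = 1.650.
So the time for Cl₂ is 41.9 × 1.650 = 69.1 min.

69.1 min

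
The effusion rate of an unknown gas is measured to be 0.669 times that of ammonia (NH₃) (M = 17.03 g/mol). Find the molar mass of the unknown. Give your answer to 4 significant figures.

38.05 g/mol

From Graham's law, rate_X/rate_NH₃ = √(M_NH₃/M_X).
0.669 = √(17.03/M_X)
M_X = 17.03 / 0.669² = 17.03 / 0.4476 = 38.05 g/mol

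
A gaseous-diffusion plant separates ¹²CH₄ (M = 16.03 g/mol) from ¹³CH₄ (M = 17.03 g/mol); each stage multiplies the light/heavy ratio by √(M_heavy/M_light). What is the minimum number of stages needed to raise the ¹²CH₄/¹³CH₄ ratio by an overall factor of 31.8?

Per stage α = (17.03/16.03)^(1/2) = 1.06238^0.5, giving ln α = 0.03026.
Need α^N ≥ 31.8 ⇒ N ≥ ln(31.8) / ln α = 3.459 / 0.03026 = 114.34.
Rounding up, N = 115 stages.

115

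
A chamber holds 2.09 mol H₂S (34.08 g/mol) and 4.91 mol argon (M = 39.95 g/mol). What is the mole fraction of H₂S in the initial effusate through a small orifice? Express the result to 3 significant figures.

0.315

Rate_i ∝ x_i/√M_i (Graham's law weighted by mole fraction), so the effusate composition follows n_i/√M_i.
Mole fraction of H₂S in the effusate = (n_H₂S/√M_H₂S) / (n_H₂S/√M_H₂S + n_Ar/√M_Ar)
= (2.09/√34.08) / (2.09/√34.08 + 4.91/√39.95) = 0.3580/(0.3580 + 0.7768) = 0.315.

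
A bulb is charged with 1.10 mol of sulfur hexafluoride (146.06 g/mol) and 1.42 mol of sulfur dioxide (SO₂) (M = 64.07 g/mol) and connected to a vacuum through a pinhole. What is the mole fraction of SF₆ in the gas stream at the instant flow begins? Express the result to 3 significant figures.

0.339

Each component's effusion rate ∝ (its partial pressure)·(1/√M) ∝ n_i/√M_i.
Mole fraction of SF₆ in the effusate = (n_SF₆/√M_SF₆) / (n_SF₆/√M_SF₆ + n_SO₂/√M_SO₂)
= (1.10/√146.06) / (1.10/√146.06 + 1.42/√64.07) = 0.09102/(0.09102 + 0.1774) = 0.339.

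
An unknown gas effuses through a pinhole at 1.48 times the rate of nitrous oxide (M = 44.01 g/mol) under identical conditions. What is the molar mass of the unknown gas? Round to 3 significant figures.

From Graham's law, rate_X/rate_N₂O = √(M_N₂O/M_X).
1.48 = √(44.01/M_X)
M_X = 44.01 / 1.48² = 44.01 / 2.190 = 20.1 g/mol

20.1 g/mol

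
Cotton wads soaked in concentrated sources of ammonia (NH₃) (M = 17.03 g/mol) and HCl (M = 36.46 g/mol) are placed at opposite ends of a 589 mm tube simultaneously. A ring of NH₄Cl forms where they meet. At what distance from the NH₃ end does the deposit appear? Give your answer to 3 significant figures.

350 mm

The fronts meet when d_NH₃ + d_HCl = L with d_NH₃/d_HCl = √(M_HCl/M_NH₃) (Graham's law). Here √(M_HCl/M_NH₃) = √(36.46/17.03) = 1.463.
With d_NH₃ + d_HCl = 589 mm, d_HCl = 589/(1 + 1.463) = 239.1 mm.
d_NH₃ = 589 − 239.1 = 350 mm.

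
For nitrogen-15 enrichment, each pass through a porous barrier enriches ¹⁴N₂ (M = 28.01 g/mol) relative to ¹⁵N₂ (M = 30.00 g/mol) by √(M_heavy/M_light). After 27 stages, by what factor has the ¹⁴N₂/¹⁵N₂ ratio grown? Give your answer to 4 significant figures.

Each stage multiplies the ratio by α = √(30.00/28.01), so after 27 stages the overall factor is α^27 = (30.00/28.01)^(27/2).
= 1.07105^(27/2) = 2.526.

2.526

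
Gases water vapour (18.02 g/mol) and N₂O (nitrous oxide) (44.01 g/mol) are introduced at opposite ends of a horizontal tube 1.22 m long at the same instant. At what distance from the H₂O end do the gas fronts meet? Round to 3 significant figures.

0.744 m

In equal time, each gas travels a distance ∝ its rate ∝ 1/√M, so d_H₂O/d_N₂O = √(M_N₂O/M_H₂O) = √(44.01/18.02) = 1.563.
With d_H₂O + d_N₂O = 1.22 m, d_N₂O = 1.22/(1 + 1.563) = 0.4760 m.
d_H₂O = 1.22 − 0.4760 = 0.744 m.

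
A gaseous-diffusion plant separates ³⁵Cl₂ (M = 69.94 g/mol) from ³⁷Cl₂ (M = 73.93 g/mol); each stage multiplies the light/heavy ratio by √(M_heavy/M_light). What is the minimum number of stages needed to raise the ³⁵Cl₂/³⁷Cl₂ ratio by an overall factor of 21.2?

111

Per stage α = (73.93/69.94)^(1/2) = 1.05705^0.5, giving ln α = 0.02774.
Need α^N ≥ 21.2 ⇒ N ≥ ln(21.2) / ln α = 3.054 / 0.02774 = 110.09.
Rounding up, N = 111 stages.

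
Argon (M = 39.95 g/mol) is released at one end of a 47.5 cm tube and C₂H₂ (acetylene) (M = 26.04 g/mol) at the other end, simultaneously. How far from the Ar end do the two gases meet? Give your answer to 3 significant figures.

In equal time, each gas travels a distance ∝ its rate ∝ 1/√M, so d_Ar/d_C₂H₂ = √(M_C₂H₂/M_Ar) = √(26.04/39.95) = 0.8074.
With d_Ar + d_C₂H₂ = 47.5 cm, d_C₂H₂ = 47.5/(1 + 0.8074) = 26.28 cm.
d_Ar = 47.5 − 26.28 = 21.2 cm.

21.2 cm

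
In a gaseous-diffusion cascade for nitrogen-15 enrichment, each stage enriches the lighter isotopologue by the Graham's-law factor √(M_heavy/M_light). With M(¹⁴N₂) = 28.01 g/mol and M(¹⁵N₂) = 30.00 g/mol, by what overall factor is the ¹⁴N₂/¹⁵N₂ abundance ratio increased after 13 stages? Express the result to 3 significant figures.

1.56

After 13 stages the ratio has grown by (√(30.00/28.01))^13 = (30.00/28.01)^(13/2).
= 1.07105^(13/2) = 1.56.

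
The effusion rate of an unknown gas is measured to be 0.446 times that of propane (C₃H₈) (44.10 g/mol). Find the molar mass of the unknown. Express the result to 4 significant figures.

221.7 g/mol

Since effusion rate ∝ 1/√M, rate_X/rate_C₃H₈ = √(M_C₃H₈/M_X).
0.446 = √(44.10/M_X)
M_X = 44.10 / 0.446² = 44.10 / 0.1989 = 221.7 g/mol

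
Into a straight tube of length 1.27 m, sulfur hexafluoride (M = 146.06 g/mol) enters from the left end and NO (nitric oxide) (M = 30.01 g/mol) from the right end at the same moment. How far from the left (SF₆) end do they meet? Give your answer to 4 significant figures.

0.3961 m

The fronts meet when d_SF₆ + d_NO = L with d_SF₆/d_NO = √(M_NO/M_SF₆) (Graham's law). Here √(M_NO/M_SF₆) = √(30.01/146.06) = 0.4533.
With d_SF₆ + d_NO = 1.27 m, d_NO = 1.27/(1 + 0.4533) = 0.8739 m.
d_SF₆ = 1.27 − 0.8739 = 0.3961 m.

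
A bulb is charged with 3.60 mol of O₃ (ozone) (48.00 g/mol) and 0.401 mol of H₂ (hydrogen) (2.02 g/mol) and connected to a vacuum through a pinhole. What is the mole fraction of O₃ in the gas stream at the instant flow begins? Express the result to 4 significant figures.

The effusion rate of species i is ∝ p_i/√M_i ∝ n_i/√M_i.
x_O₃(eff) = (n_O₃/√M_O₃) / (n_O₃/√M_O₃ + n_H₂/√M_H₂)
= (3.60/√48.00) / (3.60/√48.00 + 0.401/√2.02) = 0.5196/(0.5196 + 0.2821) = 0.6481.

0.6481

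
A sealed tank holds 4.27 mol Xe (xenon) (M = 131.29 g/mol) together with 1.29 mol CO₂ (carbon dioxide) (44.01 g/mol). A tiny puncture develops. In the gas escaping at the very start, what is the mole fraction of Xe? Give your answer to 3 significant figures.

Each component's effusion rate ∝ (its partial pressure)·(1/√M) ∝ n_i/√M_i.
So x_Xe in the escaping gas = (n_Xe/√M_Xe) / Σ(n_i/√M_i)
= (4.27/√131.29) / (4.27/√131.29 + 1.29/√44.01) = 0.3727/(0.3727 + 0.1945) = 0.657.

0.657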